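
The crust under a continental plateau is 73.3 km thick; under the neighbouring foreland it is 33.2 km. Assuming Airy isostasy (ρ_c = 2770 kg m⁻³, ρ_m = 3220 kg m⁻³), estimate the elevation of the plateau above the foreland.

5.6 km

Excess crust Δ = 73.3 km − 33.2 km = 40.1 km, split between elevation h and root r with h + r = Δ.
Airy balance ρ_c h = (ρ_m − ρ_c) r gives r = h ρ_c/(ρ_m − ρ_c), so h (1 + ρ_c/(ρ_m − ρ_c)) = Δ, i.e. h = Δ (ρ_m − ρ_c)/ρ_m.
h = 40.1 km × 450/3220 = 5.6 km.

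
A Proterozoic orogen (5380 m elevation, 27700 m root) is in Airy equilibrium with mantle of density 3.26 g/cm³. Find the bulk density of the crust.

ρ_c h = (ρ_m − ρ_c) r → ρ_c (h + r) = ρ_m r → ρ_c = ρ_m r / (h + r).
ρ_c = 3.26 × 27700 m / (5380 m + 27700 m) = 2.73 g/cm³.

2.73 g/cm³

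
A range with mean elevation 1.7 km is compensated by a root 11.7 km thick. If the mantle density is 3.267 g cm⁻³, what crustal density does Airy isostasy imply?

2.85 g cm⁻³

ρ_c h = (ρ_m − ρ_c) r → ρ_c (h + r) = ρ_m r → ρ_c = ρ_m r / (h + r).
ρ_c = 3.267 × 11.7 km / (1.7 km + 11.7 km) = 2.85 g cm⁻³.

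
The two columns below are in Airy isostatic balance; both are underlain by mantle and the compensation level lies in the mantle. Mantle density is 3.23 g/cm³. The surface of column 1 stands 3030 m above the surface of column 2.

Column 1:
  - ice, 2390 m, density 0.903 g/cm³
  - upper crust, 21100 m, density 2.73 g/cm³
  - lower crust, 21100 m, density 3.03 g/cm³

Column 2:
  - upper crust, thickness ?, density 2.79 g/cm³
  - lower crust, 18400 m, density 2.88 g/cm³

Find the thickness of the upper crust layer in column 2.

9330 m

Take the compensation level at the base of the deeper column (depth z_c below the surface of column 1) and equate Σ ρ_i t_i down to z_c; mantle fills any gap and the z_c terms cancel.
Column 1: 2390×0.903 + 21100×2.73 + 21100×3.03 + (z_c − 44590)×3.23
Column 2: 3030×0 + x×2.79 + 18400×2.88 + (z_c − 3030 − 18400 − x)×3.23
The z_c×3.23 term appears on both sides and cancels. Collect the known terms of each column as K = Σ(ρt)_known − 3.23 × (depth of known layers): K_1 = 123694.17 − 3.23×44590 = −20331.53; K_2 = 52992 − 3.23×(3030 + 18400) = −16226.9.
Balance: K_1 = K_2 − x×(3.23 − 2.79), so x = (K_2 − K_1)/(3.23 − 2.79) = 4104.63/0.44 = 9330 m.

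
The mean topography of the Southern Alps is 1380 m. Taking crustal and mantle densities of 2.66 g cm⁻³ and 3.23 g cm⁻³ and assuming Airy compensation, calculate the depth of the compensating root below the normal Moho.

Balancing pressure at the compensation depth: the weight of the topography is balanced by the buoyancy of the root, ρ_c h = (ρ_m − ρ_c) r.
r = h · ρ_c / (ρ_m − ρ_c) = 1380 m × 2.66 / (3.23 − 2.66) = 6440 m.

6440 m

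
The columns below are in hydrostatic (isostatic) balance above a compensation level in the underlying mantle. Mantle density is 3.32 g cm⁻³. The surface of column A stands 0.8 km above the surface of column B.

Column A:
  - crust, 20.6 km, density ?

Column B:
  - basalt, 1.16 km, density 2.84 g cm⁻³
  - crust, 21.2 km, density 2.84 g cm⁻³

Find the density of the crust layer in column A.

Take the compensation level at the base of the deeper column (depth z_c below the surface of column A) and equate Σ ρ_i t_i down to z_c; mantle fills any gap and the z_c terms cancel.
Column A: 20.6×ρ + (z_c − 20.6)×3.32
Column B: 0.8×0 + 1.16×2.84 + 21.2×2.84 + (z_c − 0.8 − 22.36)×3.32
The z_c×3.32 term appears on both sides and cancels. Collect the known terms of each column as K = Σ(ρt)_known − 3.32 × (depth of known layers): K_A = 0 − 3.32×20.6 = −68.392; K_B = 63.5024 − 3.32×(0.8 + 22.36) = −13.3888.
Balance: K_A + 20.6×ρ = K_B, so ρ = (K_B − K_A)/20.6 = 55.0032/20.6 = 2.67 g cm⁻³.

2.67 g cm⁻³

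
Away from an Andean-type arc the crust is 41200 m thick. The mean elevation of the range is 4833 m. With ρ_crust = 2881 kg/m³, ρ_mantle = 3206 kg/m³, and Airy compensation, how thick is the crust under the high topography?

Root depth r = h ρ_c / (ρ_m − ρ_c) = 4833 m × 2881 / 325 = 42840 m.
Total thickness = T + h + r = 41200 m + 4833 m + 42840 m = 88900 m.

88900 m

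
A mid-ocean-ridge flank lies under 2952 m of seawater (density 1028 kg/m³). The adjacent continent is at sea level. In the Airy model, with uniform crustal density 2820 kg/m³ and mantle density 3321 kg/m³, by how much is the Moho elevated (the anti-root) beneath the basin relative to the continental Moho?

Isostatic balance requires: replacing crust with seawater at the top is compensated by replacing crust with mantle at the base: d (ρ_c − ρ_w) = a (ρ_m − ρ_c).
a = d (ρ_c − ρ_w)/(ρ_m − ρ_c) = 2952 m × 1792/501 = 10600 m.

10600 m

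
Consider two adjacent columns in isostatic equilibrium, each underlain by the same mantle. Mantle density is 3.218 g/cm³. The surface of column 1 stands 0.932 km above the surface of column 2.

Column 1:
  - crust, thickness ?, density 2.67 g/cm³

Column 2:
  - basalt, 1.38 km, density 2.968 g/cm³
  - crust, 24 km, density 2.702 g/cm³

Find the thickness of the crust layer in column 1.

Take the compensation level at the base of the deeper column (depth z_c below the surface of column 1) and equate Σ ρ_i t_i down to z_c; mantle fills any gap and the z_c terms cancel.
Column 1: x×2.67 + (z_c − 0 − x)×3.218
Column 2: 0.932×0 + 1.38×2.968 + 24×2.702 + (z_c − 0.932 − 25.38)×3.218
The z_c×3.218 term appears on both sides and cancels. Collect the known terms of each column as K = Σ(ρt)_known − 3.218 × (depth of known layers): K_1 = 0 − 3.218×0 = 0; K_2 = 68.94384 − 3.218×(0.932 + 25.38) = −15.728176.
Balance: K_1 − x×(3.218 − 2.67) = K_2, so x = (K_1 − K_2)/(3.218 − 2.67) = 15.7282/0.548 = 28.7 km.

28.7 km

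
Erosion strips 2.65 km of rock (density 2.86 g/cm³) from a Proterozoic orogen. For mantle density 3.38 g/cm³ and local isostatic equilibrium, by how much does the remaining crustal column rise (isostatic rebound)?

Unloading: uplift u = e ρ_c/ρ_m = 2.65 km × 2.86/3.38 = 2.24 km.

2.24 km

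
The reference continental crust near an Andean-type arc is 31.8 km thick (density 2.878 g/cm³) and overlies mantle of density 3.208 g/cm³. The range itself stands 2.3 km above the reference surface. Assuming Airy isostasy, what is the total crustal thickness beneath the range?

Root depth r = h ρ_c / (ρ_m − ρ_c) = 2.3 km × 2.878 / 0.33 = 20.06 km.
Total thickness = T + h + r = 31.8 km + 2.3 km + 20.06 km = 54.2 km.

54.2 km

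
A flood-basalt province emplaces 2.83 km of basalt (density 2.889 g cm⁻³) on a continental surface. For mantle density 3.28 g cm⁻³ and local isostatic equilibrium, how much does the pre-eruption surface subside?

2.49 km

Subaerial loading: s = t ρ_load / ρ_m.
s = 2.83 km × 2.889/3.28 = 2.49 km.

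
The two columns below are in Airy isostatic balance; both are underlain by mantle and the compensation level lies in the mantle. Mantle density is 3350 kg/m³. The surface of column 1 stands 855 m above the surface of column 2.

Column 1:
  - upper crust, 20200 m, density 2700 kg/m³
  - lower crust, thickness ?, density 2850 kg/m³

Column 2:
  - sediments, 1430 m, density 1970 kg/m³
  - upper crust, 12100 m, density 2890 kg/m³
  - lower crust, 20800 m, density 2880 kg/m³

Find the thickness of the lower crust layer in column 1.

Take the compensation level at the base of the deeper column (depth z_c below the surface of column 1) and equate Σ ρ_i t_i down to z_c; mantle fills any gap and the z_c terms cancel.
Column 1: 20200×2700 + x×2850 + (z_c − 20200 − x)×3350
Column 2: 855×0 + 1430×1970 + 12100×2890 + 20800×2880 + (z_c − 855 − 34330)×3350
The z_c×3350 term appears on both sides and cancels. Collect the known terms of each column as K = Σ(ρt)_known − 3350 × (depth of known layers): K_1 = 54540000 − 3350×20200 = −13130000; K_2 = 97690100 − 3350×(855 + 34330) = −20179650.
Balance: K_1 − x×(3350 − 2850) = K_2, so x = (K_1 − K_2)/(3350 − 2850) = 7049650/500 = 14100 m.

14100 m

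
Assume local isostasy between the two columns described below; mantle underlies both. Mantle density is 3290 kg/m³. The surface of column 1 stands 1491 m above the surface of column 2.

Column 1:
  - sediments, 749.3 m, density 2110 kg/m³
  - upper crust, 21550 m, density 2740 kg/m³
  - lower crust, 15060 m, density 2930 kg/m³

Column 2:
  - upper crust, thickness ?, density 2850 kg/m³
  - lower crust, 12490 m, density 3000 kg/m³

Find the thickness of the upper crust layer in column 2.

21900 m

Take the compensation level at the base of the deeper column (depth z_c below the surface of column 1) and equate Σ ρ_i t_i down to z_c; mantle fills any gap and the z_c terms cancel.
Column 1: 749.3×2110 + 21550×2740 + 15060×2930 + (z_c − 37359.3)×3290
Column 2: 1491×0 + x×2850 + 12490×3000 + (z_c − 1491 − 12490 − x)×3290
The z_c×3290 term appears on both sides and cancels. Collect the known terms of each column as K = Σ(ρt)_known − 3290 × (depth of known layers): K_1 = 104753823 − 3290×37359.3 = −18158274; K_2 = 37470000 − 3290×(1491 + 12490) = −8527490.
Balance: K_1 = K_2 − x×(3290 − 2850), so x = (K_2 − K_1)/(3290 − 2850) = 9630780/440 = 21900 m.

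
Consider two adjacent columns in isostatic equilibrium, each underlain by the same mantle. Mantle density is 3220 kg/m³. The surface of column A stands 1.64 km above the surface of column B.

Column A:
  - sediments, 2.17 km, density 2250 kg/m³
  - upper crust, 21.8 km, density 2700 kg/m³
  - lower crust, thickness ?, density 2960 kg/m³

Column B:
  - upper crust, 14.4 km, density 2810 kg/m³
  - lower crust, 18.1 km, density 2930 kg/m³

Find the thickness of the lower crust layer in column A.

Take the compensation level at the base of the deeper column (depth z_c below the surface of column A) and equate Σ ρ_i t_i down to z_c; mantle fills any gap and the z_c terms cancel.
Column A: 2.17×2250 + 21.8×2700 + x×2960 + (z_c − 23.97 − x)×3220
Column B: 1.64×0 + 14.4×2810 + 18.1×2930 + (z_c − 1.64 − 32.5)×3220
The z_c×3220 term appears on both sides and cancels. Collect the known terms of each column as K = Σ(ρt)_known − 3220 × (depth of known layers): K_A = 63742.5 − 3220×23.97 = −13440.9; K_B = 93497 − 3220×(1.64 + 32.5) = −16433.8.
Balance: K_A − x×(3220 − 2960) = K_B, so x = (K_A − K_B)/(3220 − 2960) = 2992.9/260 = 11.5 km.

11.5 km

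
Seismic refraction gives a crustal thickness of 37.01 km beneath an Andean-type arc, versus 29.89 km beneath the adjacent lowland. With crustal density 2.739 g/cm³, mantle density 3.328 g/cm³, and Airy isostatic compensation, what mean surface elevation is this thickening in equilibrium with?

1.26 km

Excess crust Δ = 37.01 km − 29.89 km = 7.12 km, split between elevation h and root r with h + r = Δ.
Airy balance ρ_c h = (ρ_m − ρ_c) r gives r = h ρ_c/(ρ_m − ρ_c), so h (1 + ρ_c/(ρ_m − ρ_c)) = Δ, i.e. h = Δ (ρ_m − ρ_c)/ρ_m.
h = 7.12 km × 0.589/3.328 = 1.26 km.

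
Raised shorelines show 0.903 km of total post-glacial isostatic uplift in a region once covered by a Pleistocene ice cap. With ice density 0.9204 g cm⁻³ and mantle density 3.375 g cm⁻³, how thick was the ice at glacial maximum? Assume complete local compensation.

3.31 km

u = t ρ_ice/ρ_m → t = u ρ_m/ρ_ice = 0.903 km × 3.375/0.9204 = 3.31 km.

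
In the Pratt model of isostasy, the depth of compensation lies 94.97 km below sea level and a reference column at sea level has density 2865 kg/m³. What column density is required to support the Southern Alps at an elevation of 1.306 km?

2830 kg/m³

Pratt balance: ρ_ref D = ρ (D + h).
ρ = ρ_ref D/(D + h) = 2865 × 94.97 km/(94.97 km + 1.306 km) = 2830 kg/m³.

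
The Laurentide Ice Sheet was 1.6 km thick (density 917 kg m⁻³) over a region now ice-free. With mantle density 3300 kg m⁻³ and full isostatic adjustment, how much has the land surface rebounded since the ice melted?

0.445 km

Removing the load lets mantle flow back in; uplift u satisfies ρ_ice t = ρ_m u.
u = t ρ_ice/ρ_m = 1.6 km × 917/3300 = 0.445 km.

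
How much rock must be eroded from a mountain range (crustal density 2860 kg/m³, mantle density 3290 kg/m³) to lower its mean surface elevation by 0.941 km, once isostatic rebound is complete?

7.2 km

Net drop Δ = e − u = e − e ρ_c/ρ_m = e (ρ_m − ρ_c)/ρ_m.
e = Δ ρ_m/(ρ_m − ρ_c) = 0.941 km × 3290/430 = 7.2 km.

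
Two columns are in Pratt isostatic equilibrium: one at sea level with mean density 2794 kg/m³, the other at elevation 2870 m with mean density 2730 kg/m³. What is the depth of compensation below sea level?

ρ_ref D = ρ (D + h) → D (ρ_ref − ρ) = ρ h.
D = ρ h/(ρ_ref − ρ) = 2730 × 2870 m/(2794 − 2730) = 122000 m.

122000 m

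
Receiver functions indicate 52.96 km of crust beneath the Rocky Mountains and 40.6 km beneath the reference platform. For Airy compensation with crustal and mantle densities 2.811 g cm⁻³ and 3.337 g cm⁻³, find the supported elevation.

1.95 km

Excess crust Δ = 52.96 km − 40.6 km = 12.36 km, split between elevation h and root r with h + r = Δ.
Airy balance ρ_c h = (ρ_m − ρ_c) r gives r = h ρ_c/(ρ_m − ρ_c), so h (1 + ρ_c/(ρ_m − ρ_c)) = Δ, i.e. h = Δ (ρ_m − ρ_c)/ρ_m.
h = 12.36 km × 0.526/3.337 = 1.95 km.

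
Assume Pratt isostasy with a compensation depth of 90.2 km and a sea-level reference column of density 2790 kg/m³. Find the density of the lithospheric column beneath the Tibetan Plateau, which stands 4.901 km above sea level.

2650 kg/m³

Pratt balance: ρ_ref D = ρ (D + h).
ρ = ρ_ref D/(D + h) = 2790 × 90.2 km/(90.2 km + 4.901 km) = 2650 kg/m³.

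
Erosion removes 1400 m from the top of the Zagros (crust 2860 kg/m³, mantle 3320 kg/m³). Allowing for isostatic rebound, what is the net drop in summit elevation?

Rebound u = e ρ_c/ρ_m = 1400 m × 2860/3320 = 1206 m.
Net surface drop = e − u = 1400 m − 1206 m = e (ρ_m − ρ_c)/ρ_m = 194 m.

194 m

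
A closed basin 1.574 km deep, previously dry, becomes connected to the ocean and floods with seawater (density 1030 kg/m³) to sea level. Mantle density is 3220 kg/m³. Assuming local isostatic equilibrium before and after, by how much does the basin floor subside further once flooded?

0.74 km

After flooding the water column is d + s deep. Its weight must equal the weight of mantle displaced by the extra subsidence s: (d + s) ρ_w = s ρ_m.
s = d ρ_w / (ρ_m − ρ_w) = 1.574 km × 1030/(3220 − 1030) = 0.74 km.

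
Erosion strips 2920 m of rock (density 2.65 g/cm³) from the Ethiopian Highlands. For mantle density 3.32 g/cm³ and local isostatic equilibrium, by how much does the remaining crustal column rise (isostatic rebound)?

2330 m

Unloading: uplift u = e ρ_c/ρ_m = 2920 m × 2.65/3.32 = 2330 m.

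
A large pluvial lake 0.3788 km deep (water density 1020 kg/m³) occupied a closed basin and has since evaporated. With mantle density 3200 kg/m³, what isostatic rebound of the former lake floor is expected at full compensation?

0.121 km

u = d ρ_w/ρ_m = 0.3788 km × 1020/3200 = 0.121 km.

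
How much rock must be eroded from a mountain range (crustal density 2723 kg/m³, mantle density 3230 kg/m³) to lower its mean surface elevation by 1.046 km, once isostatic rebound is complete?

Net drop Δ = e − u = e − e ρ_c/ρ_m = e (ρ_m − ρ_c)/ρ_m.
e = Δ ρ_m/(ρ_m − ρ_c) = 1.046 km × 3230/507 = 6.66 km.

6.66 km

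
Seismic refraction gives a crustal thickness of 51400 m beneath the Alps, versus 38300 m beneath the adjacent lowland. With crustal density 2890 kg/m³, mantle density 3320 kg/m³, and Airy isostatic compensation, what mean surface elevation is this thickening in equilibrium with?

Excess crust Δ = 51400 m − 38300 m = 13100 m, split between elevation h and root r with h + r = Δ.
Airy balance ρ_c h = (ρ_m − ρ_c) r gives r = h ρ_c/(ρ_m − ρ_c), so h (1 + ρ_c/(ρ_m − ρ_c)) = Δ, i.e. h = Δ (ρ_m − ρ_c)/ρ_m.
h = 13100 m × 430/3320 = 1700 m.

1700 m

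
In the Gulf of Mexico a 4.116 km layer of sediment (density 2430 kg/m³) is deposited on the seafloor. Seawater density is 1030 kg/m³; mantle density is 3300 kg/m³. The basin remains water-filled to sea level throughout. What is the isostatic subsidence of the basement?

Submarine loading: the sediment displaces seawater, and the subsidence is in turn flooded, so s (ρ_m − ρ_w) = t (ρ_sed − ρ_w).
s = 4.116 km × (2430 − 1030) / (3300 − 1030) = 2.54 km.

2.54 km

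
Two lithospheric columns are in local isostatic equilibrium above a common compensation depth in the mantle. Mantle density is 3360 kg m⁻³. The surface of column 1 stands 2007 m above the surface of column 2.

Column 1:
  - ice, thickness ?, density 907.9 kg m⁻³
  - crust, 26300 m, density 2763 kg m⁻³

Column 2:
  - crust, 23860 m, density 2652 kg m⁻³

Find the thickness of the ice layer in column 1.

3240 m

Take the compensation level at the base of the deeper column (depth z_c below the surface of column 1) and equate Σ ρ_i t_i down to z_c; mantle fills any gap and the z_c terms cancel.
Column 1: x×907.9 + 26300×2763 + (z_c − 26300 − x)×3360
Column 2: 2007×0 + 23860×2652 + (z_c − 2007 − 23860)×3360
The z_c×3360 term appears on both sides and cancels. Collect the known terms of each column as K = Σ(ρt)_known − 3360 × (depth of known layers): K_1 = 72666900 − 3360×26300 = −15701100; K_2 = 63276720 − 3360×(2007 + 23860) = −23636400.
Balance: K_1 − x×(3360 − 907.9) = K_2, so x = (K_1 − K_2)/(3360 − 907.9) = 7935300/2452.1 = 3240 m.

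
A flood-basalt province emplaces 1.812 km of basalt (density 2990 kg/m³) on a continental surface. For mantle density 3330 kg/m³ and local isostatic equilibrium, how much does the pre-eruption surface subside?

1.63 km

Subaerial loading: s = t ρ_load / ρ_m.
s = 1.812 km × 2990/3330 = 1.63 km.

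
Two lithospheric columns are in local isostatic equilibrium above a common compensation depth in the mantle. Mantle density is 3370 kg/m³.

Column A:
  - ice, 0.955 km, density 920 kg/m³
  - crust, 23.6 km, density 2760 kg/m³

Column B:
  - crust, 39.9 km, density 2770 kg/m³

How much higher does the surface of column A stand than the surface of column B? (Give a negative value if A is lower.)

−2.14 km

For any compensation level in the mantle, the mantle terms cancel and isostasy reduces to e = (Σt_A − Σt_B) − (Σ(ρt)_A − Σ(ρt)_B) / ρ_m.
Σt_A = 24.555 km; Σt_B = 39.9 km; Σ(ρt)_A = 66014.6; Σ(ρt)_B = 110523 (in km·kg/m³).
e = (24.555 − 39.9) − (66014.6 − 110523) / 3370 = −2.14 km.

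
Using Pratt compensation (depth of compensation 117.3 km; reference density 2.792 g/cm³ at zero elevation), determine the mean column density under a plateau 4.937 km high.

2.68 g/cm³

Pratt balance: ρ_ref D = ρ (D + h).
ρ = ρ_ref D/(D + h) = 2.792 × 117.3 km/(117.3 km + 4.937 km) = 2.68 g/cm³.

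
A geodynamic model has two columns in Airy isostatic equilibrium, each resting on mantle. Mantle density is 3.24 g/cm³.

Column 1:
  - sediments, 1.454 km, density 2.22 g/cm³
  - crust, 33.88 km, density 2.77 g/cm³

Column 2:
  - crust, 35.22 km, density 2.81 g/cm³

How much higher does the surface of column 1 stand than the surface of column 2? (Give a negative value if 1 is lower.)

0.698 km

For any compensation level in the mantle, the mantle terms cancel and isostasy reduces to e = (Σt_1 − Σt_2) − (Σ(ρt)_1 − Σ(ρt)_2) / ρ_m.
Σt_1 = 35.334 km; Σt_2 = 35.22 km; Σ(ρt)_1 = 97.07548; Σ(ρt)_2 = 98.9682 (in km·g/cm³).
e = (35.334 − 35.22) − (97.07548 − 98.9682) / 3.24 = 0.698 km.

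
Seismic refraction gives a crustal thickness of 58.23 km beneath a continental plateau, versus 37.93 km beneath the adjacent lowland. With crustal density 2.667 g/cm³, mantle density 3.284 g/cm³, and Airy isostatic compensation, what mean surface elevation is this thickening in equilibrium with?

Excess crust Δ = 58.23 km − 37.93 km = 20.3 km, split between elevation h and root r with h + r = Δ.
Airy balance ρ_c h = (ρ_m − ρ_c) r gives r = h ρ_c/(ρ_m − ρ_c), so h (1 + ρ_c/(ρ_m − ρ_c)) = Δ, i.e. h = Δ (ρ_m − ρ_c)/ρ_m.
h = 20.3 km × 0.617/3.284 = 3.81 km.

3.81 km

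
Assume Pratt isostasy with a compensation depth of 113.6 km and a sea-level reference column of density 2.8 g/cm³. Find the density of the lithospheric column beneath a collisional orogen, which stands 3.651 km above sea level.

Pratt balance: ρ_ref D = ρ (D + h).
ρ = ρ_ref D/(D + h) = 2.8 × 113.6 km/(113.6 km + 3.651 km) = 2.71 g/cm³.

2.71 g/cm³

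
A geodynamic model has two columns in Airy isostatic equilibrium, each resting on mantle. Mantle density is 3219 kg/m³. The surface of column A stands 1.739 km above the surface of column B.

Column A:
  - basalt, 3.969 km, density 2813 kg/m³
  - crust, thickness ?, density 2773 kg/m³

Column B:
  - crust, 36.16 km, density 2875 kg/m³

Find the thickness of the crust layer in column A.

36.8 km

Take the compensation level at the base of the deeper column (depth z_c below the surface of column A) and equate Σ ρ_i t_i down to z_c; mantle fills any gap and the z_c terms cancel.
Column A: 3.969×2813 + x×2773 + (z_c − 3.969 − x)×3219
Column B: 1.739×0 + 36.16×2875 + (z_c − 1.739 − 36.16)×3219
The z_c×3219 term appears on both sides and cancels. Collect the known terms of each column as K = Σ(ρt)_known − 3219 × (depth of known layers): K_A = 11164.797 − 3219×3.969 = −1611.414; K_B = 103960 − 3219×(1.739 + 36.16) = −18036.881.
Balance: K_A − x×(3219 − 2773) = K_B, so x = (K_A − K_B)/(3219 − 2773) = 16425.5/446 = 36.8 km.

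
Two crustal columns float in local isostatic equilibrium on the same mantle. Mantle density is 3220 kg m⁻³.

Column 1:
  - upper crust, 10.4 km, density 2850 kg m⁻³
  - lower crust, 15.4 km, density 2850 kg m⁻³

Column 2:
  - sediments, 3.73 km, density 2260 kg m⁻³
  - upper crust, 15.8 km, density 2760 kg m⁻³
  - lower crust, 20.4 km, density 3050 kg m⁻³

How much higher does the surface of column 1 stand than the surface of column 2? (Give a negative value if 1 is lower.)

−1.48 km

For any compensation level in the mantle, the mantle terms cancel and isostasy reduces to e = (Σt_1 − Σt_2) − (Σ(ρt)_1 − Σ(ρt)_2) / ρ_m.
Σt_1 = 25.8 km; Σt_2 = 39.93 km; Σ(ρt)_1 = 73530; Σ(ρt)_2 = 114257.8 (in km·kg m⁻³).
e = (25.8 − 39.93) − (73530 − 114257.8) / 3220 = −1.48 km.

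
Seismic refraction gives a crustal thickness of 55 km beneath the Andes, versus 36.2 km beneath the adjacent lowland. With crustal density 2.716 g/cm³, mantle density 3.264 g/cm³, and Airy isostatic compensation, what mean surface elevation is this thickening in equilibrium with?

Excess crust Δ = 55 km − 36.2 km = 18.8 km, split between elevation h and root r with h + r = Δ.
Airy balance ρ_c h = (ρ_m − ρ_c) r gives r = h ρ_c/(ρ_m − ρ_c), so h (1 + ρ_c/(ρ_m − ρ_c)) = Δ, i.e. h = Δ (ρ_m − ρ_c)/ρ_m.
h = 18.8 km × 0.548/3.264 = 3.16 km.

3.16 km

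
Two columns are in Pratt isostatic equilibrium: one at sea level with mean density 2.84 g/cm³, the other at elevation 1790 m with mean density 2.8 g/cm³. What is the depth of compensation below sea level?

ρ_ref D = ρ (D + h) → D (ρ_ref − ρ) = ρ h.
D = ρ h/(ρ_ref − ρ) = 2.8 × 1790 m/(2.84 − 2.8) = 125000 m.

125000 m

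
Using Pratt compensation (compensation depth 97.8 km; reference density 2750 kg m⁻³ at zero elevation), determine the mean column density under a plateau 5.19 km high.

Pratt balance: ρ_ref D = ρ (D + h).
ρ = ρ_ref D/(D + h) = 2750 × 97.8 km/(97.8 km + 5.19 km) = 2610 kg m⁻³.

2610 kg m⁻³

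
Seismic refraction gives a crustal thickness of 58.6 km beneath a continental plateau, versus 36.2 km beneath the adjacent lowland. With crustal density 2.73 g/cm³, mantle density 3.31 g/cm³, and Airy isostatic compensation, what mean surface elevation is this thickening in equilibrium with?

Excess crust Δ = 58.6 km − 36.2 km = 22.4 km, split between elevation h and root r with h + r = Δ.
Airy balance ρ_c h = (ρ_m − ρ_c) r gives r = h ρ_c/(ρ_m − ρ_c), so h (1 + ρ_c/(ρ_m − ρ_c)) = Δ, i.e. h = Δ (ρ_m − ρ_c)/ρ_m.
h = 22.4 km × 0.58/3.31 = 3.93 km.

3.93 km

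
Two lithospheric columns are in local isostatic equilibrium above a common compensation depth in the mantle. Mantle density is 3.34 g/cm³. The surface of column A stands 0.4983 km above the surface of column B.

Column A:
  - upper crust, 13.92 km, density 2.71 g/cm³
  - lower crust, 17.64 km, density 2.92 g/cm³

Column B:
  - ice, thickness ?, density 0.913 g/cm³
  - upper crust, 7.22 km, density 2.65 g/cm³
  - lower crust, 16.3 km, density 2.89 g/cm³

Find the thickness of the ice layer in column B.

0.905 km

Take the compensation level at the base of the deeper column (depth z_c below the surface of column A) and equate Σ ρ_i t_i down to z_c; mantle fills any gap and the z_c terms cancel.
Column A: 13.92×2.71 + 17.64×2.92 + (z_c − 31.56)×3.34
Column B: 0.4983×0 + x×0.913 + 7.22×2.65 + 16.3×2.89 + (z_c − 0.4983 − 23.52 − x)×3.34
The z_c×3.34 term appears on both sides and cancels. Collect the known terms of each column as K = Σ(ρt)_known − 3.34 × (depth of known layers): K_A = 89.232 − 3.34×31.56 = −16.1784; K_B = 66.24 − 3.34×(0.4983 + 23.52) = −13.981122.
Balance: K_A = K_B − x×(3.34 − 0.913), so x = (K_B − K_A)/(3.34 − 0.913) = 2.19728/2.427 = 0.905 km.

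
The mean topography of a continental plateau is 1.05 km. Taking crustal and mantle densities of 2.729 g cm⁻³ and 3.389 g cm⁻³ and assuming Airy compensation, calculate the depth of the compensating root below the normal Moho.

4.34 km

Isostatic balance requires: the weight of the topography is balanced by the buoyancy of the root, ρ_c h = (ρ_m − ρ_c) r.
r = h · ρ_c / (ρ_m − ρ_c) = 1.05 km × 2.729 / (3.389 − 2.729) = 4.34 km.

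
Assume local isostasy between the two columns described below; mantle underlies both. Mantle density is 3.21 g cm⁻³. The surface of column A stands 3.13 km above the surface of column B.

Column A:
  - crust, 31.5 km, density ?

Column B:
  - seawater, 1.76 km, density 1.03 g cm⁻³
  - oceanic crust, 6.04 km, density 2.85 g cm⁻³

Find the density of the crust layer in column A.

2.7 g cm⁻³

Take the compensation level at the base of the deeper column (depth z_c below the surface of column A) and equate Σ ρ_i t_i down to z_c; mantle fills any gap and the z_c terms cancel.
Column A: 31.5×ρ + (z_c − 31.5)×3.21
Column B: 3.13×0 + 1.76×1.03 + 6.04×2.85 + (z_c − 3.13 − 7.8)×3.21
The z_c×3.21 term appears on both sides and cancels. Collect the known terms of each column as K = Σ(ρt)_known − 3.21 × (depth of known layers): K_A = 0 − 3.21×31.5 = −101.115; K_B = 19.0268 − 3.21×(3.13 + 7.8) = −16.0585.
Balance: K_A + 31.5×ρ = K_B, so ρ = (K_B − K_A)/31.5 = 85.0565/31.5 = 2.7 g cm⁻³.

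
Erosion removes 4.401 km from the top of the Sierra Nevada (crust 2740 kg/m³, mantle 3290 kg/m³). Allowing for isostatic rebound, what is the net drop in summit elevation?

Rebound u = e ρ_c/ρ_m = 4.401 km × 2740/3290 = 3.665 km.
Net surface drop = e − u = 4.401 km − 3.665 km = e (ρ_m − ρ_c)/ρ_m = 0.736 km.

0.736 km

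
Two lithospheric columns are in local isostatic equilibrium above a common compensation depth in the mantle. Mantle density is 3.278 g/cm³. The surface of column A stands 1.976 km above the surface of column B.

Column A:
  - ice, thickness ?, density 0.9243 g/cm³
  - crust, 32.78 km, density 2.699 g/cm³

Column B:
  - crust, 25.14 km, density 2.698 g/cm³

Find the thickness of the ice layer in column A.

Take the compensation level at the base of the deeper column (depth z_c below the surface of column A) and equate Σ ρ_i t_i down to z_c; mantle fills any gap and the z_c terms cancel.
Column A: x×0.9243 + 32.78×2.699 + (z_c − 32.78 − x)×3.278
Column B: 1.976×0 + 25.14×2.698 + (z_c − 1.976 − 25.14)×3.278
The z_c×3.278 term appears on both sides and cancels. Collect the known terms of each column as K = Σ(ρt)_known − 3.278 × (depth of known layers): K_A = 88.47322 − 3.278×32.78 = −18.97962; K_B = 67.82772 − 3.278×(1.976 + 25.14) = −21.058528.
Balance: K_A − x×(3.278 − 0.9243) = K_B, so x = (K_A − K_B)/(3.278 − 0.9243) = 2.07891/2.3537 = 0.883 km.

0.883 km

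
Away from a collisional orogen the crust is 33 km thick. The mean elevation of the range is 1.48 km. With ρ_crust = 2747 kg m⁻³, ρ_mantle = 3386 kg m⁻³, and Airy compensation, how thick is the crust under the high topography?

Root depth r = h ρ_c / (ρ_m − ρ_c) = 1.48 km × 2747 / 639 = 6.362 km.
Total thickness = T + h + r = 33 km + 1.48 km + 6.362 km = 40.8 km.

40.8 km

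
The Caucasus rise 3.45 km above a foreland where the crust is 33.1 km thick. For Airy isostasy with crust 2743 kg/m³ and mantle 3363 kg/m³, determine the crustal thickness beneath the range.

51.8 km

Root depth r = h ρ_c / (ρ_m − ρ_c) = 3.45 km × 2743 / 620 = 15.26 km.
Total thickness = T + h + r = 33.1 km + 3.45 km + 15.26 km = 51.8 km.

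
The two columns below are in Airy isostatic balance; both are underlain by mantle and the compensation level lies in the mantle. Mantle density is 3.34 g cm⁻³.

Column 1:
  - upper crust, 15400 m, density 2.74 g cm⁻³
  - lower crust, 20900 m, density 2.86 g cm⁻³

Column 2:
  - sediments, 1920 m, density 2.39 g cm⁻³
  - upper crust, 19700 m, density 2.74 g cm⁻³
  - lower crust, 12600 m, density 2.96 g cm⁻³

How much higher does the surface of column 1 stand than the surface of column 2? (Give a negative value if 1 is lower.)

For any compensation level in the mantle, the mantle terms cancel and isostasy reduces to e = (Σt_1 − Σt_2) − (Σ(ρt)_1 − Σ(ρt)_2) / ρ_m.
Σt_1 = 36300 m; Σt_2 = 34220 m; Σ(ρt)_1 = 101970; Σ(ρt)_2 = 95862.8 (in m·g cm⁻³).
e = (36300 − 34220) − (101970 − 95862.8) / 3.34 = 251 m.

251 m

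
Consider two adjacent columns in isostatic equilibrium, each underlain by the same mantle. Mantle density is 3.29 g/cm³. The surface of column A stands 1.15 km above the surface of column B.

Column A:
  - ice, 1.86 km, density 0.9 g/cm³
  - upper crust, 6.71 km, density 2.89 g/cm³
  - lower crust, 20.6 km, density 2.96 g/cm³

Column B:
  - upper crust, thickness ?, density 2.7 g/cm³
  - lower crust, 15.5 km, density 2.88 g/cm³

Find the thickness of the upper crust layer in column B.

Take the compensation level at the base of the deeper column (depth z_c below the surface of column A) and equate Σ ρ_i t_i down to z_c; mantle fills any gap and the z_c terms cancel.
Column A: 1.86×0.9 + 6.71×2.89 + 20.6×2.96 + (z_c − 29.17)×3.29
Column B: 1.15×0 + x×2.7 + 15.5×2.88 + (z_c − 1.15 − 15.5 − x)×3.29
The z_c×3.29 term appears on both sides and cancels. Collect the known terms of each column as K = Σ(ρt)_known − 3.29 × (depth of known layers): K_A = 82.0419 − 3.29×29.17 = −13.9274; K_B = 44.64 − 3.29×(1.15 + 15.5) = −10.1385.
Balance: K_A = K_B − x×(3.29 − 2.7), so x = (K_B − K_A)/(3.29 − 2.7) = 3.7889/0.59 = 6.42 km.

6.42 km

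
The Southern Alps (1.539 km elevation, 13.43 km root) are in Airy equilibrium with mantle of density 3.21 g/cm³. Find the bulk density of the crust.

2.88 g/cm³

ρ_c h = (ρ_m − ρ_c) r → ρ_c (h + r) = ρ_m r → ρ_c = ρ_m r / (h + r).
ρ_c = 3.21 × 13.43 km / (1.539 km + 13.43 km) = 2.88 g/cm³.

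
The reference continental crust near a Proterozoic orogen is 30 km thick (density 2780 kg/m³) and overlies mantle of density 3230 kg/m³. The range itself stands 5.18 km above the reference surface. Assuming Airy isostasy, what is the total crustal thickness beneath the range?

67.2 km

Root depth r = h ρ_c / (ρ_m − ρ_c) = 5.18 km × 2780 / 450 = 32 km.
Total thickness = T + h + r = 30 km + 5.18 km + 32 km = 67.2 km.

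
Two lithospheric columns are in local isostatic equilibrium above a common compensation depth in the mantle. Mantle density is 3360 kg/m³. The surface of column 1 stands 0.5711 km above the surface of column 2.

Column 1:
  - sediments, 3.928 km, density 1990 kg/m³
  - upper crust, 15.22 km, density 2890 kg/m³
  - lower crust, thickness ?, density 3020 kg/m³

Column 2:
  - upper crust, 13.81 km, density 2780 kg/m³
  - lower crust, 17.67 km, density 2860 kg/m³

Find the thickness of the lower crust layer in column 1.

18.3 km

Take the compensation level at the base of the deeper column (depth z_c below the surface of column 1) and equate Σ ρ_i t_i down to z_c; mantle fills any gap and the z_c terms cancel.
Column 1: 3.928×1990 + 15.22×2890 + x×3020 + (z_c − 19.148 − x)×3360
Column 2: 0.5711×0 + 13.81×2780 + 17.67×2860 + (z_c − 0.5711 − 31.48)×3360
The z_c×3360 term appears on both sides and cancels. Collect the known terms of each column as K = Σ(ρt)_known − 3360 × (depth of known layers): K_1 = 51802.52 − 3360×19.148 = −12534.76; K_2 = 88928 − 3360×(0.5711 + 31.48) = −18763.696.
Balance: K_1 − x×(3360 − 3020) = K_2, so x = (K_1 − K_2)/(3360 − 3020) = 6228.94/340 = 18.3 km.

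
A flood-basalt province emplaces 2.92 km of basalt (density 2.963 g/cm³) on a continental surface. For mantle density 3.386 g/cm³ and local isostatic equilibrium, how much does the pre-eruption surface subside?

2.56 km

Subaerial loading: s = t ρ_load / ρ_m.
s = 2.92 km × 2.963/3.386 = 2.56 km.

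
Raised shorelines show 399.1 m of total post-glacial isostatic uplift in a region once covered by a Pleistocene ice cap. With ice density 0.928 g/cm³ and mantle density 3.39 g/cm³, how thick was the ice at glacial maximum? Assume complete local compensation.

u = t ρ_ice/ρ_m → t = u ρ_m/ρ_ice = 399.1 m × 3.39/0.928 = 1460 m.

1460 m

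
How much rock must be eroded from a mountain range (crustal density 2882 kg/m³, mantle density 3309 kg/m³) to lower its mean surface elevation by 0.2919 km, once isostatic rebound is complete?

Net drop Δ = e − u = e − e ρ_c/ρ_m = e (ρ_m − ρ_c)/ρ_m.
e = Δ ρ_m/(ρ_m − ρ_c) = 0.2919 km × 3309/427 = 2.26 km.

2.26 km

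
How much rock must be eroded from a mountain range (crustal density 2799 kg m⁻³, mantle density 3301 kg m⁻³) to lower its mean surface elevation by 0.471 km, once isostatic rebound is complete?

3.1 km

Net drop Δ = e − u = e − e ρ_c/ρ_m = e (ρ_m − ρ_c)/ρ_m.
e = Δ ρ_m/(ρ_m − ρ_c) = 0.471 km × 3301/502 = 3.1 km.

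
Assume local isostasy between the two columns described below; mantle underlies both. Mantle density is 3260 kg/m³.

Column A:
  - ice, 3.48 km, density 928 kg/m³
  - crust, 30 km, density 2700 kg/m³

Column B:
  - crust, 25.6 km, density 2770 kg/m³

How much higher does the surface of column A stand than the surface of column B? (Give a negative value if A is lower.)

3.79 km

For any compensation level in the mantle, the mantle terms cancel and isostasy reduces to e = (Σt_A − Σt_B) − (Σ(ρt)_A − Σ(ρt)_B) / ρ_m.
Σt_A = 33.48 km; Σt_B = 25.6 km; Σ(ρt)_A = 84229.44; Σ(ρt)_B = 70912 (in km·kg/m³).
e = (33.48 − 25.6) − (84229.44 − 70912) / 3260 = 3.79 km.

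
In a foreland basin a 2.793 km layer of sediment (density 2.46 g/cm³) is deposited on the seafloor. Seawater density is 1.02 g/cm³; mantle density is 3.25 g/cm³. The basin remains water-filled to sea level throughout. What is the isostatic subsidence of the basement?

Submarine loading: the sediment displaces seawater, and the subsidence is in turn flooded, so s (ρ_m − ρ_w) = t (ρ_sed − ρ_w).
s = 2.793 km × (2.46 − 1.02) / (3.25 − 1.02) = 1.8 km.

1.8 km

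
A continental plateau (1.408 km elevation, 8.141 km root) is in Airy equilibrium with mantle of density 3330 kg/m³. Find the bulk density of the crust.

2840 kg/m³

ρ_c h = (ρ_m − ρ_c) r → ρ_c (h + r) = ρ_m r → ρ_c = ρ_m r / (h + r).
ρ_c = 3330 × 8.141 km / (1.408 km + 8.141 km) = 2840 kg/m³.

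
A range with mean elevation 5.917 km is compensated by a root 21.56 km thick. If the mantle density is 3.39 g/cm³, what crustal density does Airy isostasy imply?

2.66 g/cm³

ρ_c h = (ρ_m − ρ_c) r → ρ_c (h + r) = ρ_m r → ρ_c = ρ_m r / (h + r).
ρ_c = 3.39 × 21.56 km / (5.917 km + 21.56 km) = 2.66 g/cm³.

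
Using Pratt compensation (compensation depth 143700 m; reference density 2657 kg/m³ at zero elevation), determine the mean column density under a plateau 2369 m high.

Pratt balance: ρ_ref D = ρ (D + h).
ρ = ρ_ref D/(D + h) = 2657 × 143700 m/(143700 m + 2369 m) = 2610 kg/m³.

2610 kg/m³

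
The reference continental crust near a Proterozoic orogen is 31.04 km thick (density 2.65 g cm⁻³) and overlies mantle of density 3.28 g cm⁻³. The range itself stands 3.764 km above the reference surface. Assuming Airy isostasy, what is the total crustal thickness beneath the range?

50.6 km

Root depth r = h ρ_c / (ρ_m − ρ_c) = 3.764 km × 2.65 / 0.63 = 15.83 km.
Total thickness = T + h + r = 31.04 km + 3.764 km + 15.83 km = 50.6 km.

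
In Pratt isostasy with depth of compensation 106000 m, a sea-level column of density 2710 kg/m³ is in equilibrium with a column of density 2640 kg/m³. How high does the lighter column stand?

2810 m

ρ_ref D = ρ (D + h) → h = D (ρ_ref − ρ)/ρ.
h = 106000 m × (2710 − 2640)/2640 = 2810 m.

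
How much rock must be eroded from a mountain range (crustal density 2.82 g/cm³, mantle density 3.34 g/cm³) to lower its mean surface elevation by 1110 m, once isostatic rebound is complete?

7130 m

Net drop Δ = e − u = e − e ρ_c/ρ_m = e (ρ_m − ρ_c)/ρ_m.
e = Δ ρ_m/(ρ_m − ρ_c) = 1110 m × 3.34/0.52 = 7130 m.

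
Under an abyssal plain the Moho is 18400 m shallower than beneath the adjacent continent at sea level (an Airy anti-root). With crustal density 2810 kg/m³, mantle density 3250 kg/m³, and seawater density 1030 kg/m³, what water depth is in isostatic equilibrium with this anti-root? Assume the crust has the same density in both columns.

Replacing a thickness d of crust by seawater at the top must be balanced by replacing crust with mantle at the base: d (ρ_c − ρ_w) = a (ρ_m − ρ_c).
d = a (ρ_m − ρ_c)/(ρ_c − ρ_w) = 18400 m × 440/1780 = 4550 m.

4550 m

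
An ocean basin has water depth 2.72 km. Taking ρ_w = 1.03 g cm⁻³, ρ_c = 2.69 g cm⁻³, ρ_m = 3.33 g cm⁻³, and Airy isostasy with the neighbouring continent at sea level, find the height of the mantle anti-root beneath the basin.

7.05 km

Isostatic balance requires: replacing crust with seawater at the top is compensated by replacing crust with mantle at the base: d (ρ_c − ρ_w) = a (ρ_m − ρ_c).
a = d (ρ_c − ρ_w)/(ρ_m − ρ_c) = 2.72 km × 1.66/0.64 = 7.05 km.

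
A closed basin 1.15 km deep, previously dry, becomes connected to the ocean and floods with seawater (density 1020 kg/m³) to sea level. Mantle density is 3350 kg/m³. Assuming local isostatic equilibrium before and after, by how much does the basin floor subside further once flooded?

0.503 km

After flooding the water column is d + s deep. Its weight must equal the weight of mantle displaced by the extra subsidence s: (d + s) ρ_w = s ρ_m.
s = d ρ_w / (ρ_m − ρ_w) = 1.15 km × 1020/(3350 − 1020) = 0.503 km.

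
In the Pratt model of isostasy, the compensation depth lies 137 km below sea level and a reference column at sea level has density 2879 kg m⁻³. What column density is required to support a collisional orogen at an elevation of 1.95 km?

2840 kg m⁻³

Pratt balance: ρ_ref D = ρ (D + h).
ρ = ρ_ref D/(D + h) = 2879 × 137 km/(137 km + 1.95 km) = 2840 kg m⁻³.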